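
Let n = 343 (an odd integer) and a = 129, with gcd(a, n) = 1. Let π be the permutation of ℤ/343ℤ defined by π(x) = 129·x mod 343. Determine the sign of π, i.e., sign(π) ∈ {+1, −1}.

-1

Orbit of 246 under x↦129x: [246, 178, 324, 293, 67, 68, 197]… (length divides ord_343(129)).
Decompose π into cycles: lengths [42, 42, 42, 42, 42, 42, 42, 6, 6, 6, 6, 6, 6, 6, 6, 1] (16 cycles, including the fixed point 0).
n − c = 343 − 16 = 327; sign = (−1)^327 = -1.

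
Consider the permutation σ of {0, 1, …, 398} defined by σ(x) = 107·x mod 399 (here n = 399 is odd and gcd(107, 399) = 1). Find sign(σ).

Start at x=113: 113 → 121 → 179 → 1 → 107 → 277 → 113 (one orbit).
π_107 has 69 disjoint cycles with lengths [6, 6, 6, 6, 6, 6, 6, 6, 6, 6, 6, 6, 6, 6, 6, 6, 6, 6, 6, 6, 6, 6, 6, 6, 6, 6, 6, 6, 6, 6, 6, 6, 6, 6, 6, 6, 6, 6, 6, 6, 6, 6, 6, 6, 6, 6, 6, 6, 6, 6, 6, 6, 6, 6, 6, 6, 6, 6, 6, 6, 6, 6, 6, 6, 6, 3, 3, 2, 1] on {0,…,398}.
With 69 cycles on 399 points, sign = (−1)^{399−69} = +1.

+1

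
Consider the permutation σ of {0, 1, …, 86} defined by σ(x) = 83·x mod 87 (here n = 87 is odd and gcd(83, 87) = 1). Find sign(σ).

Start at x=23: 23 → 82 → 20 → 7 → 59 → 25 → 74 → … (one orbit).
The orbit structure of x ↦ 83x mod 87: 10 orbits of sizes [14, 14, 14, 14, 7, 7, 7, 7, 2, 1].
87 − 10 = 77 transpositions; sign(π) = (−1)^77 = -1.
(83|87)_J = -1 (Zolotarev's lemma cross-check).

-1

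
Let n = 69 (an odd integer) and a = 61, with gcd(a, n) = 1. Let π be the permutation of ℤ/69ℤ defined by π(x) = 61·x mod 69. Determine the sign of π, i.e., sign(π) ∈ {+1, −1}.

Start at x=40: 40 → 25 → 7 → 13 → 34 → 4 → 37 → … (one orbit).
Decompose π into cycles: lengths [22, 22, 22, 1, 1, 1] (6 cycles, including the fixed point 0).
6 cycles on 69: each ℓ→(−1)^(ℓ−1), product (−1)^63 = -1.
Zolotarev: (61|69) = -1, matching the cycle-count sign.

-1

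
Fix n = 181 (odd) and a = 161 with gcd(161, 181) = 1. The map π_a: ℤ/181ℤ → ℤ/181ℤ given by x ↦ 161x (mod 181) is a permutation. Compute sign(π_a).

+1

Trace 15: π^k(15) = [15, 62, 27, 3, 121, 114, 73] for k=0..6.
Cycle type of π: 45×4 + 1; total 5 cycles.
With 5 cycles on 181 points, sign = (−1)^{181−5} = +1.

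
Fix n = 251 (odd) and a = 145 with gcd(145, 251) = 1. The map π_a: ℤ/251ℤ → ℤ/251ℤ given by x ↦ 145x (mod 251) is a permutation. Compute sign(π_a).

Orbit of 183 under x↦145x: [183, 180, 247, 173, 236, 84, 132]… (length divides ord_251(145)).
π_145 has 2 disjoint cycles with lengths [250, 1] on {0,…,250}.
Σ(ℓ_i−1) = 251−2 = 249; sign = (−1)^249 = -1.

-1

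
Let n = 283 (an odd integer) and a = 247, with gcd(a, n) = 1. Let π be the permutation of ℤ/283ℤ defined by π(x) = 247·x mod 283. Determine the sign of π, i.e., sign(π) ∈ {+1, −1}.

Start at x=253: 253 → 231 → 174 → 245 → 236 → 277 → 216 → … (one orbit).
Decompose π into cycles: lengths [282, 1] (2 cycles, including the fixed point 0).
283 − 2 = 281 transpositions; sign(π) = (−1)^281 = -1.

-1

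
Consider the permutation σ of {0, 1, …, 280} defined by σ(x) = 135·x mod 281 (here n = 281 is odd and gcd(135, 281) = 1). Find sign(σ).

-1

Trace 214: π^k(214) = [214, 228, 151, 153, 142, 62, 221] for k=0..6.
Cycle lengths of π_135 on ℤ/281ℤ: [40, 40, 40, 40, 40, 40, 40, 1]; 8 cycles in total.
With 8 cycles on 281 points, sign = (−1)^{281−8} = -1.
(135|281)_J = -1 (Zolotarev's lemma cross-check).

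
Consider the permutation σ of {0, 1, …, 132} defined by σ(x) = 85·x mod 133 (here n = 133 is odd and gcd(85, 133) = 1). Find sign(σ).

+1

Start at x=36: 36 → 1 → 85 → 43 → 64 → 120 → 92 → … (one orbit).
21 cycles of lengths [9, 9, 9, 9, 9, 9, 9, 9, 9, 9, 9, 9, 9, 9, 1, 1, 1, 1, 1, 1, 1].
133 − 21 = 112 transpositions; sign(π) = (−1)^112 = +1.
The Jacobi symbol (85|133) = +1 (Zolotarev) agrees.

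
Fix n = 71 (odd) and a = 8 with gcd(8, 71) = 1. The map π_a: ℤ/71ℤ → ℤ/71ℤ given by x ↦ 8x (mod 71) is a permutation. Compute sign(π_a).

Orbit of 8 under x↦8x: [8, 64, 15, 49, 37, 12, 25]… (length divides ord_71(8)).
3 cycles of lengths [35, 35, 1].
n − c = 71 − 3 = 68; sign = (−1)^68 = +1.
The Jacobi symbol (8|71) = +1 (Zolotarev) agrees.

+1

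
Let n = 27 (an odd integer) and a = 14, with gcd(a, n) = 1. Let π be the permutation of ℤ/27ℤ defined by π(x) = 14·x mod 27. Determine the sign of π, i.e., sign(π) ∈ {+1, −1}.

-1

Orbit of 1 under x↦14x: [1, 14, 7, 17, 22, 11, 19]… (length divides ord_27(14)).
Decompose π into cycles: lengths [18, 6, 2, 1] (4 cycles, including the fixed point 0).
sign(π) = (−1)^{n − #cycles} = (−1)^{27−4} = (−1)^23 = -1.
Zolotarev: (14|27) = -1, matching the cycle-count sign.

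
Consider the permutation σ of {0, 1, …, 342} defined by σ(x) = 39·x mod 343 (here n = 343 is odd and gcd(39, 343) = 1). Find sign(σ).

Start at x=260: 260 → 193 → 324 → 288 → 256 → 37 → 71 → … (one orbit).
The orbit structure of x ↦ 39x mod 343: 7 orbits of sizes [147, 147, 21, 21, 3, 3, 1].
sign(π) = (−1)^{n − #cycles} = (−1)^{343−7} = (−1)^336 = +1.

+1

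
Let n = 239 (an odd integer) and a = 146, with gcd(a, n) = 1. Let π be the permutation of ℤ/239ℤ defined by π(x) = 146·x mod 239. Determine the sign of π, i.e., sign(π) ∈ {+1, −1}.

-1

Trace 25: π^k(25) = [25, 65, 169, 57, 196, 175, 216] for k=0..6.
Cycle lengths of π_146 on ℤ/239ℤ: [238, 1]; 2 cycles in total.
With 2 cycles on 239 points, sign = (−1)^{239−2} = -1.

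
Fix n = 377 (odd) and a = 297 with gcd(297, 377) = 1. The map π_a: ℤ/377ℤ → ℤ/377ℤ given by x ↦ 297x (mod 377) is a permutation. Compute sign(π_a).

Orbit of 239 under x↦297x: [239, 107, 111, 168, 132, 373, 320]… (length divides ord_377(297)).
Cycle lengths of π_297 on ℤ/377ℤ: [84, 84, 84, 84, 12, 7, 7, 7, 7, 1]; 10 cycles in total.
10 cycles on 377: each ℓ→(−1)^(ℓ−1), product (−1)^367 = -1.

-1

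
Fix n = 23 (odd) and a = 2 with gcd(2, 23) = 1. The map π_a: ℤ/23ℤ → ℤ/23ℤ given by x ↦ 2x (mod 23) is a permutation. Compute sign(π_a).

Trace 13: π^k(13) = [13, 3, 6, 12, 1, 2, 4] for k=0..6.
π_2 has 3 disjoint cycles with lengths [11, 11, 1] on {0,…,22}.
Σ(ℓ_i−1) = 23−3 = 20; sign = (−1)^20 = +1.
Check: (2/23) = +1 by Zolotarev.

+1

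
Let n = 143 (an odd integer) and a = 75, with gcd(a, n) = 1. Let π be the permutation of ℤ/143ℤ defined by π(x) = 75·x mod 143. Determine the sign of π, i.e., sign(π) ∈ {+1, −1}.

Start at x=49: 49 → 100 → 64 → 81 → 69 → 27 → 23 → … (one orbit).
The orbit structure of x ↦ 75x mod 143: 9 orbits of sizes [30, 30, 30, 30, 6, 6, 5, 5, 1].
9 cycles on 143: each ℓ→(−1)^(ℓ−1), product (−1)^134 = +1.
The Jacobi symbol (75|143) = +1 (Zolotarev) agrees.

+1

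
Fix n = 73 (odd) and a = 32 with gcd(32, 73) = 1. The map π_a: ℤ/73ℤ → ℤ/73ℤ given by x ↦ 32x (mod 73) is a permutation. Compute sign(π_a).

+1

Start at x=64: 64 → 4 → 55 → 8 → 37 → 16 → 1 → … (one orbit).
Decompose π into cycles: lengths [9, 9, 9, 9, 9, 9, 9, 9, 1] (9 cycles, including the fixed point 0).
Σ(ℓ_i−1) = 73−9 = 64; sign = (−1)^64 = +1.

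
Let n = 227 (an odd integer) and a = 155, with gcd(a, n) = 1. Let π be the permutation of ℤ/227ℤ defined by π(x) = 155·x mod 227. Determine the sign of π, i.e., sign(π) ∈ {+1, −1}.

Orbit of 29 under x↦155x: [29, 182, 62, 76, 203, 139, 207]… (length divides ord_227(155)).
3 cycles of lengths [113, 113, 1].
sign(π) = (−1)^{n − #cycles} = (−1)^{227−3} = (−1)^224 = +1.

+1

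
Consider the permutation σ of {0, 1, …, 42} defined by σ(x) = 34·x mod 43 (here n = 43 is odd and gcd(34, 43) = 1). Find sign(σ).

Trace 1: π^k(1) = [1, 34, 38, 2, 25, 33, 4] for k=0..6.
The orbit structure of x ↦ 34x mod 43: 2 orbits of sizes [42, 1].
n − c = 43 − 2 = 41; sign = (−1)^41 = -1.
Zolotarev: (34|43) = -1, matching the cycle-count sign.

-1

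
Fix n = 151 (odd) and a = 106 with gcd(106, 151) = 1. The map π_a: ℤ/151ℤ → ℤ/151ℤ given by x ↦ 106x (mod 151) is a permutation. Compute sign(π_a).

Start at x=8: 8 → 93 → 43 → 28 → 99 → 75 → 98 → … (one orbit).
Cycle lengths of π_106 on ℤ/151ℤ: [150, 1]; 2 cycles in total.
151 − 2 = 149 transpositions; sign(π) = (−1)^149 = -1.

-1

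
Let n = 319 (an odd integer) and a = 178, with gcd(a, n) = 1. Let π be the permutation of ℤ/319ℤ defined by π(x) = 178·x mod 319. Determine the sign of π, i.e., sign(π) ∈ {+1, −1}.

Start at x=313: 313 → 208 → 20 → 51 → 146 → 149 → 45 → … (one orbit).
The orbit structure of x ↦ 178x mod 319: 8 orbits of sizes [70, 70, 70, 70, 14, 14, 10, 1].
8 cycles on 319: each ℓ→(−1)^(ℓ−1), product (−1)^311 = -1.
Zolotarev: (178|319) = -1, matching the cycle-count sign.

-1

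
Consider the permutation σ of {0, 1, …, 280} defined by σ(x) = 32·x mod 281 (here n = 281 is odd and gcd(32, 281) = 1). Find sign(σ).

+1

Start at x=222: 222 → 79 → 280 → 249 → 100 → 109 → 116 → … (one orbit).
π_32 has 21 disjoint cycles with lengths [14, 14, 14, 14, 14, 14, 14, 14, 14, 14, 14, 14, 14, 14, 14, 14, 14, 14, 14, 14, 1] on {0,…,280}.
With 21 cycles on 281 points, sign = (−1)^{281−21} = +1.
Zolotarev: (32|281) = +1, matching the cycle-count sign.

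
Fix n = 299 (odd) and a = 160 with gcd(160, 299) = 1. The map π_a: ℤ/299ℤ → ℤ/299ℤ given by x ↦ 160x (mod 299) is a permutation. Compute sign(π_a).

Orbit of 114 under x↦160x: [114, 1, 160, 185, 298, 139]… (length divides ord_299(160)).
Cycle lengths of π_160 on ℤ/299ℤ: [6, 6, 6, 6, 6, 6, 6, 6, 6, 6, 6, 6, 6, 6, 6, 6, 6, 6, 6, 6, 6, 6, 6, 6, 6, 6, 6, 6, 6, 6, 6, 6, 6, 6, 6, 6, 6, 6, 6, 6, 6, 6, 6, 6, 6, 6, 2, 2, 2, 2, 2, 2, 2, 2, 2, 2, 2, 1]; 58 cycles in total.
sign(π) = (−1)^{n − #cycles} = (−1)^{299−58} = (−1)^241 = -1.
Check: (160/299) = -1 by Zolotarev.

-1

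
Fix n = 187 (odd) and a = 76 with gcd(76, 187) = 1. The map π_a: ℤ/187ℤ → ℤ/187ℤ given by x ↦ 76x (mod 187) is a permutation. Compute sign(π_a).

Start at x=1: 1 → 76 → 166 → 87 → 67 → 43 → 89 → … (one orbit).
Cycle type of π: 8×22 + 2×5 + 1; total 28 cycles.
With 28 cycles on 187 points, sign = (−1)^{187−28} = -1.
Zolotarev: (76|187) = -1, matching the cycle-count sign.

-1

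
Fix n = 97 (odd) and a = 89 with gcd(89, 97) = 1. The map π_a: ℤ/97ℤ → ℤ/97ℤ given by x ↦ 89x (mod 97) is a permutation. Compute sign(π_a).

+1

Trace 85: π^k(85) = [85, 96, 8, 33, 27, 75, 79] for k=0..6.
Cycle type of π: 16×6 + 1; total 7 cycles.
sign(π) = (−1)^{n − #cycles} = (−1)^{97−7} = (−1)^90 = +1.
(89|97)_J = +1 (Zolotarev's lemma cross-check).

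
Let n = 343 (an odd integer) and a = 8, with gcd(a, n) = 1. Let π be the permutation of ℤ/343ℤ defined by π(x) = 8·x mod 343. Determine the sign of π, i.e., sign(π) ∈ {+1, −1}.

+1

Trace 302: π^k(302) = [302, 15, 120, 274, 134, 43, 1] for k=0..6.
The orbit structure of x ↦ 8x mod 343: 19 orbits of sizes [49, 49, 49, 49, 49, 49, 7, 7, 7, 7, 7, 7, 1, 1, 1, 1, 1, 1, 1].
19 cycles on 343: each ℓ→(−1)^(ℓ−1), product (−1)^324 = +1.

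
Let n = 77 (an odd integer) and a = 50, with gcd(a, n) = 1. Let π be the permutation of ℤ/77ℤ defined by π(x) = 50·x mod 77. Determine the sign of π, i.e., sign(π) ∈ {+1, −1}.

Trace 8: π^k(8) = [8, 15, 57, 1, 50, 36, 29] for k=0..6.
Cycle lengths of π_50 on ℤ/77ℤ: [10, 10, 10, 10, 10, 10, 10, 1, 1, 1, 1, 1, 1, 1]; 14 cycles in total.
77 − 14 = 63 transpositions; sign(π) = (−1)^63 = -1.

-1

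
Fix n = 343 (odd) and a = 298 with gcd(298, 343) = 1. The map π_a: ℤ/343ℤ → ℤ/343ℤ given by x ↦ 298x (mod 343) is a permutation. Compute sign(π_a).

Trace 74: π^k(74) = [74, 100, 302, 130, 324, 169, 284] for k=0..6.
7 cycles of lengths [147, 147, 21, 21, 3, 3, 1].
sign(π) = (−1)^{n − #cycles} = (−1)^{343−7} = (−1)^336 = +1.
The Jacobi symbol (298|343) = +1 (Zolotarev) agrees.

+1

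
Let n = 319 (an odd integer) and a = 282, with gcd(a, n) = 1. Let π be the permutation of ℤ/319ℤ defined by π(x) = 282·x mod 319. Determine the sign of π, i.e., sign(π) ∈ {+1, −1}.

Trace 78: π^k(78) = [78, 304, 236, 200, 256, 98, 202] for k=0..6.
Cycle lengths of π_282 on ℤ/319ℤ: [140, 140, 28, 10, 1]; 5 cycles in total.
With 5 cycles on 319 points, sign = (−1)^{319−5} = +1.
The Jacobi symbol (282|319) = +1 (Zolotarev) agrees.

+1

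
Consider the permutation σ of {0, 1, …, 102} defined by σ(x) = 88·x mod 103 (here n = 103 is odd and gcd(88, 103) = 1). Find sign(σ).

-1

Start at x=65: 65 → 55 → 102 → 15 → 84 → 79 → 51 → … (one orbit).
Decompose π into cycles: lengths [102, 1] (2 cycles, including the fixed point 0).
Σ(ℓ_i−1) = 103−2 = 101; sign = (−1)^101 = -1.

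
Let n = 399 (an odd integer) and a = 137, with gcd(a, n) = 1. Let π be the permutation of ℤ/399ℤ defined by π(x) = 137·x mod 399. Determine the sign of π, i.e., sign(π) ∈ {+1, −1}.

Trace 256: π^k(256) = [256, 359, 106, 158, 100, 134, 4] for k=0..6.
The orbit structure of x ↦ 137x mod 399: 34 orbits of sizes [18, 18, 18, 18, 18, 18, 18, 18, 18, 18, 18, 18, 18, 18, 9, 9, 9, 9, 9, 9, 9, 9, 9, 9, 9, 9, 9, 9, 6, 6, 3, 3, 2, 1].
With 34 cycles on 399 points, sign = (−1)^{399−34} = -1.
(137|399)_J = -1 (Zolotarev's lemma cross-check).

-1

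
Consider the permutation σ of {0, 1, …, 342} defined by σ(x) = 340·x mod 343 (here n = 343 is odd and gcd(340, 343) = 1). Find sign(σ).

+1

Start at x=211: 211 → 53 → 184 → 134 → 284 → 177 → 155 → … (one orbit).
Decompose π into cycles: lengths [147, 147, 21, 21, 3, 3, 1] (7 cycles, including the fixed point 0).
7 cycles on 343: each ℓ→(−1)^(ℓ−1), product (−1)^336 = +1.
The Jacobi symbol (340|343) = +1 (Zolotarev) agrees.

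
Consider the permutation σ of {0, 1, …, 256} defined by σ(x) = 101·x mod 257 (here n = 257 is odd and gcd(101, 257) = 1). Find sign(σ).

-1

Trace 230: π^k(230) = [230, 100, 77, 67, 85, 104, 224] for k=0..6.
The orbit structure of x ↦ 101x mod 257: 2 orbits of sizes [256, 1].
257 − 2 = 255 transpositions; sign(π) = (−1)^255 = -1.
Via Zolotarev, sign(π_{101}) = (101|257) = -1.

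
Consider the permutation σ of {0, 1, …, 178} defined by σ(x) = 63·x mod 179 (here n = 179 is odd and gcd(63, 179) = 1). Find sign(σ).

-1

Start at x=10: 10 → 93 → 131 → 19 → 123 → 52 → 54 → … (one orbit).
2 cycles of lengths [178, 1].
2 cycles on 179: each ℓ→(−1)^(ℓ−1), product (−1)^177 = -1.
(63|179)_J = -1 (Zolotarev's lemma cross-check).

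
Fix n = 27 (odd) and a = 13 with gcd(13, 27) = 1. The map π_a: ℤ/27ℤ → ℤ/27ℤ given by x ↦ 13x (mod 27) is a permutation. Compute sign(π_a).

Trace 25: π^k(25) = [25, 1, 13, 7, 10, 22, 16] for k=0..6.
The orbit structure of x ↦ 13x mod 27: 7 orbits of sizes [9, 9, 3, 3, 1, 1, 1].
With 7 cycles on 27 points, sign = (−1)^{27−7} = +1.
(13|27)_J = +1 (Zolotarev's lemma cross-check).

+1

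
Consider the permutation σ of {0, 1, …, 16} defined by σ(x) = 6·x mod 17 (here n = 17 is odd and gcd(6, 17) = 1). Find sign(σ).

-1

Start at x=7: 7 → 8 → 14 → 16 → 11 → 15 → 5 → … (one orbit).
Decompose π into cycles: lengths [16, 1] (2 cycles, including the fixed point 0).
With 2 cycles on 17 points, sign = (−1)^{17−2} = -1.
Zolotarev: (6|17) = -1, matching the cycle-count sign.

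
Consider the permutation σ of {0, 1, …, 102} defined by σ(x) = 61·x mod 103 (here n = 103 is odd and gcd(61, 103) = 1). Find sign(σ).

+1

Orbit of 9 under x↦61x: [9, 34, 14, 30, 79, 81, 100]… (length divides ord_103(61)).
Decompose π into cycles: lengths [17, 17, 17, 17, 17, 17, 1] (7 cycles, including the fixed point 0).
sign(π) = (−1)^{n − #cycles} = (−1)^{103−7} = (−1)^96 = +1.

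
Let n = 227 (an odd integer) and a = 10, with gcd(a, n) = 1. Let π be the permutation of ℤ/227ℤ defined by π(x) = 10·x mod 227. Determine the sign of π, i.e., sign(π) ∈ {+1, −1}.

Start at x=213: 213 → 87 → 189 → 74 → 59 → 136 → 225 → … (one orbit).
Decompose π into cycles: lengths [113, 113, 1] (3 cycles, including the fixed point 0).
n − c = 227 − 3 = 224; sign = (−1)^224 = +1.

+1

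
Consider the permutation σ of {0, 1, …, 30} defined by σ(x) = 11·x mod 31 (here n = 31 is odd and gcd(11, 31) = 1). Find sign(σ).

-1

Start at x=20: 20 → 3 → 2 → 22 → 25 → 27 → 18 → … (one orbit).
2 cycles of lengths [30, 1].
Σ(ℓ_i−1) = 31−2 = 29; sign = (−1)^29 = -1.
Via Zolotarev, sign(π_{11}) = (11|31) = -1.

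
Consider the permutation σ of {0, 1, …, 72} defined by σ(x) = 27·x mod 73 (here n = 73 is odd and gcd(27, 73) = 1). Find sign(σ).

+1

Trace 1: π^k(1) = [1, 27, 72, 46] for k=0..3.
19 cycles of lengths [4, 4, 4, 4, 4, 4, 4, 4, 4, 4, 4, 4, 4, 4, 4, 4, 4, 4, 1].
Σ(ℓ_i−1) = 73−19 = 54; sign = (−1)^54 = +1.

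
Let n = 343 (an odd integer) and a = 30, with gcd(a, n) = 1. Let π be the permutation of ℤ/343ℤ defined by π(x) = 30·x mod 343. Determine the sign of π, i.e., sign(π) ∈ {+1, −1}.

+1

Start at x=177: 177 → 165 → 148 → 324 → 116 → 50 → 128 → … (one orbit).
The orbit structure of x ↦ 30x mod 343: 31 orbits of sizes [21, 21, 21, 21, 21, 21, 21, 21, 21, 21, 21, 21, 21, 21, 3, 3, 3, 3, 3, 3, 3, 3, 3, 3, 3, 3, 3, 3, 3, 3, 1].
n − c = 343 − 31 = 312; sign = (−1)^312 = +1.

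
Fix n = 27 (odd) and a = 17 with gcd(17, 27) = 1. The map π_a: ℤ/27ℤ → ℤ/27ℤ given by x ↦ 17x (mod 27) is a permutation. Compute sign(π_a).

Start at x=19: 19 → 26 → 10 → 8 → 1 → 17 → 19 (one orbit).
Cycle lengths of π_17 on ℤ/27ℤ: [6, 6, 6, 2, 2, 2, 2, 1]; 8 cycles in total.
sign(π) = (−1)^{n − #cycles} = (−1)^{27−8} = (−1)^19 = -1.
The Jacobi symbol (17|27) = -1 (Zolotarev) agrees.

-1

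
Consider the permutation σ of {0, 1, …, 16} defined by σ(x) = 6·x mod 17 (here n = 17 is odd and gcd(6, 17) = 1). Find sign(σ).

-1

Orbit of 15 under x↦6x: [15, 5, 13, 10, 9, 3, 1]… (length divides ord_17(6)).
The orbit structure of x ↦ 6x mod 17: 2 orbits of sizes [16, 1].
sign(π) = (−1)^{n − #cycles} = (−1)^{17−2} = (−1)^15 = -1.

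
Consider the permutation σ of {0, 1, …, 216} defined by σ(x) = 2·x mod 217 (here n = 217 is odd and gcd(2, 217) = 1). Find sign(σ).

+1

Trace 190: π^k(190) = [190, 163, 109, 1, 2, 4, 8] for k=0..6.
Cycle lengths of π_2 on ℤ/217ℤ: [15, 15, 15, 15, 15, 15, 15, 15, 15, 15, 15, 15, 5, 5, 5, 5, 5, 5, 3, 3, 1]; 21 cycles in total.
217 − 21 = 196 transpositions; sign(π) = (−1)^196 = +1.
Zolotarev: (2|217) = +1, matching the cycle-count sign.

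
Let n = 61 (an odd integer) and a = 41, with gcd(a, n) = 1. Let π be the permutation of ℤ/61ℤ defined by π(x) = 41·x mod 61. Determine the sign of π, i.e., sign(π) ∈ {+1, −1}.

+1

Trace 3: π^k(3) = [3, 1, 41, 34, 52, 58, 60] for k=0..6.
The orbit structure of x ↦ 41x mod 61: 7 orbits of sizes [10, 10, 10, 10, 10, 10, 1].
sign(π) = (−1)^{n − #cycles} = (−1)^{61−7} = (−1)^54 = +1.
Check: (41/61) = +1 by Zolotarev.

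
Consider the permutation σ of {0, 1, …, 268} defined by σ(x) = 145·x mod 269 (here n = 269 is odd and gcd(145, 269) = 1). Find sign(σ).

-1

Start at x=119: 119 → 39 → 6 → 63 → 258 → 19 → 65 → … (one orbit).
Cycle type of π: 268 + 1; total 2 cycles.
n − c = 269 − 2 = 267; sign = (−1)^267 = -1.
Check: (145/269) = -1 by Zolotarev.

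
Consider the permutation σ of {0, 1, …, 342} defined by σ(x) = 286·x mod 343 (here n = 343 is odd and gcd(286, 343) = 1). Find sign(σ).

-1

Orbit of 188 under x↦286x: [188, 260, 272, 274, 160, 141, 195]… (length divides ord_343(286)).
Cycle lengths of π_286 on ℤ/343ℤ: [98, 98, 98, 14, 14, 14, 2, 2, 2, 1]; 10 cycles in total.
With 10 cycles on 343 points, sign = (−1)^{343−10} = -1.
Check: (286/343) = -1 by Zolotarev.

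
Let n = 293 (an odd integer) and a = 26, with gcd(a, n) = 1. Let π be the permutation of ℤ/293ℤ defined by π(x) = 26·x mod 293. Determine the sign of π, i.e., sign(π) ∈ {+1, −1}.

Orbit of 250 under x↦26x: [250, 54, 232, 172, 77, 244, 191]… (length divides ord_293(26)).
The orbit structure of x ↦ 26x mod 293: 5 orbits of sizes [73, 73, 73, 73, 1].
n − c = 293 − 5 = 288; sign = (−1)^288 = +1.
Zolotarev: (26|293) = +1, matching the cycle-count sign.

+1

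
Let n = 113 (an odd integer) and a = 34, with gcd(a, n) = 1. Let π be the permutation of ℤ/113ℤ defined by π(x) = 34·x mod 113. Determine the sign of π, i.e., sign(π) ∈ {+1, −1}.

-1

Trace 112: π^k(112) = [112, 79, 87, 20, 2, 68, 52] for k=0..6.
π_34 has 2 disjoint cycles with lengths [112, 1] on {0,…,112}.
With 2 cycles on 113 points, sign = (−1)^{113−2} = -1.
Via Zolotarev, sign(π_{34}) = (34|113) = -1.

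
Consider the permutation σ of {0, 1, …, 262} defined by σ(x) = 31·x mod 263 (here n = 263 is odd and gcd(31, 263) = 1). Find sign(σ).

+1

Trace 62: π^k(62) = [62, 81, 144, 256, 46, 111, 22] for k=0..6.
The orbit structure of x ↦ 31x mod 263: 3 orbits of sizes [131, 131, 1].
Σ(ℓ_i−1) = 263−3 = 260; sign = (−1)^260 = +1.
Check: (31/263) = +1 by Zolotarev.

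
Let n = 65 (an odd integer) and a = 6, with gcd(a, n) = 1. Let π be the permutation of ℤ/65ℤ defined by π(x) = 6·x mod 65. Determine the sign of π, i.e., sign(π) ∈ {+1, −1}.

Start at x=21: 21 → 61 → 41 → 51 → 46 → 16 → 31 → … (one orbit).
10 cycles of lengths [12, 12, 12, 12, 12, 1, 1, 1, 1, 1].
Σ(ℓ_i−1) = 65−10 = 55; sign = (−1)^55 = -1.

-1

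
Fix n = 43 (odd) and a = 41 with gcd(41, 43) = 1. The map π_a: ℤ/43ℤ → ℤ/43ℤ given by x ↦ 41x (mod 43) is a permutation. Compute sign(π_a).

Start at x=16: 16 → 11 → 21 → 1 → 41 → 4 → 35 → 16 (one orbit).
Cycle type of π: 7×6 + 1; total 7 cycles.
n − c = 43 − 7 = 36; sign = (−1)^36 = +1.

+1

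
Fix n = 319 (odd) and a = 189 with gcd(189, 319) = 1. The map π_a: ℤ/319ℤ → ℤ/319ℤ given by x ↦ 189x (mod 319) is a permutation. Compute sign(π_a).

+1

Start at x=156: 156 → 136 → 184 → 5 → 307 → 284 → 84 → … (one orbit).
Cycle type of π: 140×2 + 28 + 10 + 1; total 5 cycles.
sign(π) = (−1)^{n − #cycles} = (−1)^{319−5} = (−1)^314 = +1.
The Jacobi symbol (189|319) = +1 (Zolotarev) agrees.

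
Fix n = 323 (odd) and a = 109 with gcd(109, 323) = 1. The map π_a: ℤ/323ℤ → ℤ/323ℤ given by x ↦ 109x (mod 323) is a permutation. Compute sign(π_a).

+1

Start at x=66: 66 → 88 → 225 → 300 → 77 → 318 → 101 → … (one orbit).
Decompose π into cycles: lengths [144, 144, 18, 16, 1] (5 cycles, including the fixed point 0).
5 cycles on 323: each ℓ→(−1)^(ℓ−1), product (−1)^318 = +1.
(109|323)_J = +1 (Zolotarev's lemma cross-check).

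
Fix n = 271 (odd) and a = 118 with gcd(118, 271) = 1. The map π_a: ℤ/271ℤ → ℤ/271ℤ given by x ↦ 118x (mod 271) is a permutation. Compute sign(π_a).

Trace 43: π^k(43) = [43, 196, 93, 134, 94, 252, 197] for k=0..6.
Cycle lengths of π_118 on ℤ/271ℤ: [270, 1]; 2 cycles in total.
With 2 cycles on 271 points, sign = (−1)^{271−2} = -1.

-1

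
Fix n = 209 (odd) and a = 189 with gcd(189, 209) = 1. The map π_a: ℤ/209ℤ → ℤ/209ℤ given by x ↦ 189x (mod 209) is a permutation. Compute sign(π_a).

+1

Start at x=191: 191 → 151 → 115 → 208 → 20 → 18 → 58 → … (one orbit).
Cycle type of π: 10×19 + 2×9 + 1; total 29 cycles.
sign(π) = (−1)^{n − #cycles} = (−1)^{209−29} = (−1)^180 = +1.
(189|209)_J = +1 (Zolotarev's lemma cross-check).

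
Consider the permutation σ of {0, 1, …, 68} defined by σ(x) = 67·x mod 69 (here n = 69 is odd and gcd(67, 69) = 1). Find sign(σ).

Start at x=22: 22 → 25 → 19 → 31 → 7 → 55 → 28 → … (one orbit).
6 cycles of lengths [22, 22, 22, 1, 1, 1].
n − c = 69 − 6 = 63; sign = (−1)^63 = -1.
Zolotarev: (67|69) = -1, matching the cycle-count sign.

-1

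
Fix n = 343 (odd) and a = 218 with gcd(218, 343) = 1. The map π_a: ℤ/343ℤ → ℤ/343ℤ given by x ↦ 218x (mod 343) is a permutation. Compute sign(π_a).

+1

Start at x=71: 71 → 43 → 113 → 281 → 204 → 225 → 1 → … (one orbit).
19 cycles of lengths [49, 49, 49, 49, 49, 49, 7, 7, 7, 7, 7, 7, 1, 1, 1, 1, 1, 1, 1].
n − c = 343 − 19 = 324; sign = (−1)^324 = +1.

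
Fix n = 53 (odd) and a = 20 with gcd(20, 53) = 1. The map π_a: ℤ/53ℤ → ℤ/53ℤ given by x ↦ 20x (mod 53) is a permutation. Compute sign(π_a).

-1

Orbit of 49 under x↦20x: [49, 26, 43, 12, 28, 30, 17]… (length divides ord_53(20)).
Cycle lengths of π_20 on ℤ/53ℤ: [52, 1]; 2 cycles in total.
sign(π) = (−1)^{n − #cycles} = (−1)^{53−2} = (−1)^51 = -1.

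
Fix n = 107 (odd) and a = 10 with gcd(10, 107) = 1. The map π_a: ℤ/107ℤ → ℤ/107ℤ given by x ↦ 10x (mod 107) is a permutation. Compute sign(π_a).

+1

Orbit of 39 under x↦10x: [39, 69, 48, 52, 92, 64, 105]… (length divides ord_107(10)).
3 cycles of lengths [53, 53, 1].
3 cycles on 107: each ℓ→(−1)^(ℓ−1), product (−1)^104 = +1.
Check: (10/107) = +1 by Zolotarev.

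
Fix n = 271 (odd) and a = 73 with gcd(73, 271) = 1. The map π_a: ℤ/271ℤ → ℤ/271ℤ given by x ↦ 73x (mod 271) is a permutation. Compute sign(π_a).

-1

Trace 137: π^k(137) = [137, 245, 270, 198, 91, 139, 120] for k=0..6.
Cycle type of π: 270 + 1; total 2 cycles.
2 cycles on 271: each ℓ→(−1)^(ℓ−1), product (−1)^269 = -1.
Via Zolotarev, sign(π_{73}) = (73|271) = -1.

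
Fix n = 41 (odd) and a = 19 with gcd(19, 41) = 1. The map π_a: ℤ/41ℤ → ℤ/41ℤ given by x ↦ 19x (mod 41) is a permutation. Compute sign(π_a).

Start at x=32: 32 → 34 → 31 → 15 → 39 → 3 → 16 → … (one orbit).
2 cycles of lengths [40, 1].
n − c = 41 − 2 = 39; sign = (−1)^39 = -1.
Via Zolotarev, sign(π_{19}) = (19|41) = -1.

-1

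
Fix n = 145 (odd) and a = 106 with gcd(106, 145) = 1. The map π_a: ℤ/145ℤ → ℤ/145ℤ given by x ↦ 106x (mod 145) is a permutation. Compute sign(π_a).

Orbit of 36 under x↦106x: [36, 46, 91, 76, 81, 31, 96]… (length divides ord_145(106)).
10 cycles of lengths [28, 28, 28, 28, 28, 1, 1, 1, 1, 1].
10 cycles on 145: each ℓ→(−1)^(ℓ−1), product (−1)^135 = -1.
The Jacobi symbol (106|145) = -1 (Zolotarev) agrees.

-1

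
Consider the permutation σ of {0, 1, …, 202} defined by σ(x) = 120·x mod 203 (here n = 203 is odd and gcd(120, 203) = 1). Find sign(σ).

+1

Trace 183: π^k(183) = [183, 36, 57, 141, 71, 197, 92] for k=0..6.
Decompose π into cycles: lengths [14, 14, 14, 14, 14, 14, 14, 14, 14, 14, 14, 14, 14, 14, 1, 1, 1, 1, 1, 1, 1] (21 cycles, including the fixed point 0).
sign(π) = (−1)^{n − #cycles} = (−1)^{203−21} = (−1)^182 = +1.
Via Zolotarev, sign(π_{120}) = (120|203) = +1.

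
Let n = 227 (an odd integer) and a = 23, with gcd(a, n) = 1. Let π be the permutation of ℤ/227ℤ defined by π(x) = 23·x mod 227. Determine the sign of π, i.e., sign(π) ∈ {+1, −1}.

Start at x=69: 69 → 225 → 181 → 77 → 182 → 100 → 30 → … (one orbit).
Cycle lengths of π_23 on ℤ/227ℤ: [113, 113, 1]; 3 cycles in total.
sign(π) = (−1)^{n − #cycles} = (−1)^{227−3} = (−1)^224 = +1.
Check: (23/227) = +1 by Zolotarev.

+1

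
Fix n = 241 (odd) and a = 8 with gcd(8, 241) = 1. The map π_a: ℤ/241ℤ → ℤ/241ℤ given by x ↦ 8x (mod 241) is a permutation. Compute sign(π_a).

Orbit of 233 under x↦8x: [233, 177, 211, 1, 8, 64, 30]… (length divides ord_241(8)).
31 cycles of lengths [8, 8, 8, 8, 8, 8, 8, 8, 8, 8, 8, 8, 8, 8, 8, 8, 8, 8, 8, 8, 8, 8, 8, 8, 8, 8, 8, 8, 8, 8, 1].
241 − 31 = 210 transpositions; sign(π) = (−1)^210 = +1.
Check: (8/241) = +1 by Zolotarev.

+1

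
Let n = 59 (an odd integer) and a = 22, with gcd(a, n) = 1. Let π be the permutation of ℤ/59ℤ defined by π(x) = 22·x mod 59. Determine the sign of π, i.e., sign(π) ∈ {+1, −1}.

Start at x=12: 12 → 28 → 26 → 41 → 17 → 20 → 27 → … (one orbit).
The orbit structure of x ↦ 22x mod 59: 3 orbits of sizes [29, 29, 1].
59 − 3 = 56 transpositions; sign(π) = (−1)^56 = +1.

+1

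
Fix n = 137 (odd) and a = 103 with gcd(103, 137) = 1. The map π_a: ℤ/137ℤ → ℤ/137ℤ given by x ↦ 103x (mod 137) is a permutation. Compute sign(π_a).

Trace 119: π^k(119) = [119, 64, 16, 4, 1, 103, 60] for k=0..6.
Cycle type of π: 34×4 + 1; total 5 cycles.
137 − 5 = 132 transpositions; sign(π) = (−1)^132 = +1.

+1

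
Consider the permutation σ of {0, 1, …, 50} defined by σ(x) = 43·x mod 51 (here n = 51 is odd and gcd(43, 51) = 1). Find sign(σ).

+1

Trace 49: π^k(49) = [49, 16, 25, 4, 19, 1, 43] for k=0..6.
Decompose π into cycles: lengths [8, 8, 8, 8, 8, 8, 1, 1, 1] (9 cycles, including the fixed point 0).
Σ(ℓ_i−1) = 51−9 = 42; sign = (−1)^42 = +1.
The Jacobi symbol (43|51) = +1 (Zolotarev) agrees.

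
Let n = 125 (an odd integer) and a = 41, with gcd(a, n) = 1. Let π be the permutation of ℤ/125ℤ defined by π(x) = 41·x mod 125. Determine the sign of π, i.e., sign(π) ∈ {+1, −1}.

Start at x=21: 21 → 111 → 51 → 91 → 106 → 96 → 61 → … (one orbit).
Cycle lengths of π_41 on ℤ/125ℤ: [25, 25, 25, 25, 5, 5, 5, 5, 1, 1, 1, 1, 1]; 13 cycles in total.
Σ(ℓ_i−1) = 125−13 = 112; sign = (−1)^112 = +1.

+1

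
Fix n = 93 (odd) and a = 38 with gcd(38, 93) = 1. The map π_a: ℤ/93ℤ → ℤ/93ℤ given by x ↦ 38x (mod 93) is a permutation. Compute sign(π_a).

Trace 56: π^k(56) = [56, 82, 47, 19, 71, 1, 38] for k=0..6.
6 cycles of lengths [30, 30, 15, 15, 2, 1].
With 6 cycles on 93 points, sign = (−1)^{93−6} = -1.
Zolotarev: (38|93) = -1, matching the cycle-count sign.

-1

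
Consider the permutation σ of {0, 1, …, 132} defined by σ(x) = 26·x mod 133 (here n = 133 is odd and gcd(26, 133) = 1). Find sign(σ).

Start at x=26: 26 → 11 → 20 → 121 → 87 → 1 → 26 (one orbit).
The orbit structure of x ↦ 26x mod 133: 26 orbits of sizes [6, 6, 6, 6, 6, 6, 6, 6, 6, 6, 6, 6, 6, 6, 6, 6, 6, 6, 6, 3, 3, 3, 3, 3, 3, 1].
26 cycles on 133: each ℓ→(−1)^(ℓ−1), product (−1)^107 = -1.

-1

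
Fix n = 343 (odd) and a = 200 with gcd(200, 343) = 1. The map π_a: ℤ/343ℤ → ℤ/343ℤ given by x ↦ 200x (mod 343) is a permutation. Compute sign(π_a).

Orbit of 309 under x↦200x: [309, 60, 338, 29, 312, 317, 288]… (length divides ord_343(200)).
π_200 has 7 disjoint cycles with lengths [147, 147, 21, 21, 3, 3, 1] on {0,…,342}.
sign(π) = (−1)^{n − #cycles} = (−1)^{343−7} = (−1)^336 = +1.
Via Zolotarev, sign(π_{200}) = (200|343) = +1.

+1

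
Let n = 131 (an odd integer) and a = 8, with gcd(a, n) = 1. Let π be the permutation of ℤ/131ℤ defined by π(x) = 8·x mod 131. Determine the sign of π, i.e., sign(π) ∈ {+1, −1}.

Orbit of 25 under x↦8x: [25, 69, 28, 93, 89, 57, 63]… (length divides ord_131(8)).
Cycle type of π: 130 + 1; total 2 cycles.
With 2 cycles on 131 points, sign = (−1)^{131−2} = -1.
The Jacobi symbol (8|131) = -1 (Zolotarev) agrees.

-1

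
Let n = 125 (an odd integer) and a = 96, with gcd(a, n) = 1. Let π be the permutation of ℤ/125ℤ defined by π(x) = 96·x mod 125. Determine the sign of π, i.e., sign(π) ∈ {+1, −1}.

Orbit of 51 under x↦96x: [51, 21, 16, 36, 81, 26, 121]… (length divides ord_125(96)).
π_96 has 13 disjoint cycles with lengths [25, 25, 25, 25, 5, 5, 5, 5, 1, 1, 1, 1, 1] on {0,…,124}.
n − c = 125 − 13 = 112; sign = (−1)^112 = +1.
The Jacobi symbol (96|125) = +1 (Zolotarev) agrees.

+1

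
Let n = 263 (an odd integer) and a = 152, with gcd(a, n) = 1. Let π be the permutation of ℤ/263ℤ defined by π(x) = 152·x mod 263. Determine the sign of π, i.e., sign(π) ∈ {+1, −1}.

Orbit of 8 under x↦152x: [8, 164, 206, 15, 176, 189, 61]… (length divides ord_263(152)).
Decompose π into cycles: lengths [262, 1] (2 cycles, including the fixed point 0).
2 cycles on 263: each ℓ→(−1)^(ℓ−1), product (−1)^261 = -1.

-1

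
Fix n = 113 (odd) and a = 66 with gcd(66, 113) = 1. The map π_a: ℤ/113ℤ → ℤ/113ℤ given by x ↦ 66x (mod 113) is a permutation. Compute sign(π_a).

-1

Trace 81: π^k(81) = [81, 35, 50, 23, 49, 70, 100] for k=0..6.
Cycle type of π: 112 + 1; total 2 cycles.
Σ(ℓ_i−1) = 113−2 = 111; sign = (−1)^111 = -1.
Zolotarev: (66|113) = -1, matching the cycle-count sign.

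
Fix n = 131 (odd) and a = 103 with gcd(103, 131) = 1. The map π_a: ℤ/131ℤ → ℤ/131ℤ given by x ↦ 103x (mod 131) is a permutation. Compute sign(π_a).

Trace 110: π^k(110) = [110, 64, 42, 3, 47, 125, 37] for k=0..6.
Decompose π into cycles: lengths [130, 1] (2 cycles, including the fixed point 0).
sign(π) = (−1)^{n − #cycles} = (−1)^{131−2} = (−1)^129 = -1.

-1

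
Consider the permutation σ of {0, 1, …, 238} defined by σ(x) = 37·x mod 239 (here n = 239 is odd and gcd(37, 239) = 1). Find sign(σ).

-1

Start at x=96: 96 → 206 → 213 → 233 → 17 → 151 → 90 → … (one orbit).
The orbit structure of x ↦ 37x mod 239: 2 orbits of sizes [238, 1].
2 cycles on 239: each ℓ→(−1)^(ℓ−1), product (−1)^237 = -1.
Check: (37/239) = -1 by Zolotarev.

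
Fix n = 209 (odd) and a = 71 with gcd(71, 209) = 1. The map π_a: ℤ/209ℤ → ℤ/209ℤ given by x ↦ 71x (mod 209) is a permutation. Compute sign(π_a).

-1

Orbit of 86 under x↦71x: [86, 45, 60, 80, 37, 119, 89]… (length divides ord_209(71)).
Cycle type of π: 90×2 + 18 + 5×2 + 1; total 6 cycles.
6 cycles on 209: each ℓ→(−1)^(ℓ−1), product (−1)^203 = -1.
Zolotarev: (71|209) = -1, matching the cycle-count sign.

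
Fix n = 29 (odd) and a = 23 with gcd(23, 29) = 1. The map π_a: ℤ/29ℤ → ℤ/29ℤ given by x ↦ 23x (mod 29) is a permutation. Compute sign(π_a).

+1

Trace 1: π^k(1) = [1, 23, 7, 16, 20, 25, 24] for k=0..6.
Decompose π into cycles: lengths [7, 7, 7, 7, 1] (5 cycles, including the fixed point 0).
n − c = 29 − 5 = 24; sign = (−1)^24 = +1.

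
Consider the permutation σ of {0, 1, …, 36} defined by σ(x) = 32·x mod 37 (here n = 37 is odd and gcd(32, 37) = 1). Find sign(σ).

Orbit of 23 under x↦32x: [23, 33, 20, 11, 19, 16, 31]… (length divides ord_37(32)).
Decompose π into cycles: lengths [36, 1] (2 cycles, including the fixed point 0).
With 2 cycles on 37 points, sign = (−1)^{37−2} = -1.
Via Zolotarev, sign(π_{32}) = (32|37) = -1.

-1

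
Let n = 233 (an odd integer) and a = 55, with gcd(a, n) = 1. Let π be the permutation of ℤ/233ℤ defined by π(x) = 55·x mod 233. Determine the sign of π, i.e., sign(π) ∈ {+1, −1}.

+1

Start at x=202: 202 → 159 → 124 → 63 → 203 → 214 → 120 → … (one orbit).
The orbit structure of x ↦ 55x mod 233: 3 orbits of sizes [116, 116, 1].
233 − 3 = 230 transpositions; sign(π) = (−1)^230 = +1.
Check: (55/233) = +1 by Zolotarev.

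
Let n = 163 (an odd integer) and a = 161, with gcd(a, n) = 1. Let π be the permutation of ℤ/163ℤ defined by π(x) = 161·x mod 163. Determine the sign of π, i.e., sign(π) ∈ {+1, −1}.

Trace 39: π^k(39) = [39, 85, 156, 14, 135, 56, 51] for k=0..6.
The orbit structure of x ↦ 161x mod 163: 3 orbits of sizes [81, 81, 1].
Σ(ℓ_i−1) = 163−3 = 160; sign = (−1)^160 = +1.

+1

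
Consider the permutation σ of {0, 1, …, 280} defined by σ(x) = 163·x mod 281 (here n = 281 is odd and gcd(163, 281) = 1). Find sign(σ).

Trace 85: π^k(85) = [85, 86, 249, 123, 98, 238, 16] for k=0..6.
π_163 has 9 disjoint cycles with lengths [35, 35, 35, 35, 35, 35, 35, 35, 1] on {0,…,280}.
9 cycles on 281: each ℓ→(−1)^(ℓ−1), product (−1)^272 = +1.
Check: (163/281) = +1 by Zolotarev.

+1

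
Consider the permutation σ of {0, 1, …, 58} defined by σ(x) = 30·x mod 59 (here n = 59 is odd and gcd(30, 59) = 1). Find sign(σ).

Orbit of 47 under x↦30x: [47, 53, 56, 28, 14, 7, 33]… (length divides ord_59(30)).
The orbit structure of x ↦ 30x mod 59: 2 orbits of sizes [58, 1].
Σ(ℓ_i−1) = 59−2 = 57; sign = (−1)^57 = -1.
Via Zolotarev, sign(π_{30}) = (30|59) = -1.

-1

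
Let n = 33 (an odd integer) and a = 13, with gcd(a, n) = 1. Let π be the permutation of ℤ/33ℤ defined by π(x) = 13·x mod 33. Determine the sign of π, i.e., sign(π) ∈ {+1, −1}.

-1

Start at x=28: 28 → 1 → 13 → 4 → 19 → 16 → 10 → … (one orbit).
Decompose π into cycles: lengths [10, 10, 10, 1, 1, 1] (6 cycles, including the fixed point 0).
With 6 cycles on 33 points, sign = (−1)^{33−6} = -1.
Via Zolotarev, sign(π_{13}) = (13|33) = -1.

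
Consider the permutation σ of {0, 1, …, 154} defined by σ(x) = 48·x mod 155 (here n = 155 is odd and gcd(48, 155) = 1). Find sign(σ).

+1

Trace 58: π^k(58) = [58, 149, 22, 126, 3, 144, 92] for k=0..6.
The orbit structure of x ↦ 48x mod 155: 5 orbits of sizes [60, 60, 30, 4, 1].
With 5 cycles on 155 points, sign = (−1)^{155−5} = +1.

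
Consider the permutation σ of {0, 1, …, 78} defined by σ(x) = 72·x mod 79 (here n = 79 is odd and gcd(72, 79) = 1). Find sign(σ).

Start at x=67: 67 → 5 → 44 → 8 → 23 → 76 → 21 → … (one orbit).
Cycle type of π: 39×2 + 1; total 3 cycles.
With 3 cycles on 79 points, sign = (−1)^{79−3} = +1.
Check: (72/79) = +1 by Zolotarev.

+1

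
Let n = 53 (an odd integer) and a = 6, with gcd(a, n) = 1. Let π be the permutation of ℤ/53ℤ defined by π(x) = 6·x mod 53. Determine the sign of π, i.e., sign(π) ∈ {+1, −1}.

+1

Orbit of 24 under x↦6x: [24, 38, 16, 43, 46, 11, 13]… (length divides ord_53(6)).
The orbit structure of x ↦ 6x mod 53: 3 orbits of sizes [26, 26, 1].
53 − 3 = 50 transpositions; sign(π) = (−1)^50 = +1.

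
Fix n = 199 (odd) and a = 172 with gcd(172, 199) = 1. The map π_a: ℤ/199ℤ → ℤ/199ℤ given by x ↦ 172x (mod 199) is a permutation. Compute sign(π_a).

Start at x=132: 132 → 18 → 111 → 187 → 125 → 8 → 182 → … (one orbit).
Cycle type of π: 33×6 + 1; total 7 cycles.
199 − 7 = 192 transpositions; sign(π) = (−1)^192 = +1.

+1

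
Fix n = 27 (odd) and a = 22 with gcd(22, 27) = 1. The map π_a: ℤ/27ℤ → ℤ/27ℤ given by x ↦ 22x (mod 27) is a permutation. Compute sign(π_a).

+1

Orbit of 19 under x↦22x: [19, 13, 16, 1, 22, 25, 10]… (length divides ord_27(22)).
7 cycles of lengths [9, 9, 3, 3, 1, 1, 1].
sign(π) = (−1)^{n − #cycles} = (−1)^{27−7} = (−1)^20 = +1.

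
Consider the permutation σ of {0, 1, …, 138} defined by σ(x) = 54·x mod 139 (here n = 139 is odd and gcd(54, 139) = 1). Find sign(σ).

+1

Orbit of 49 under x↦54x: [49, 5, 131, 124, 24, 45, 67]… (length divides ord_139(54)).
π_54 has 3 disjoint cycles with lengths [69, 69, 1] on {0,…,138}.
Σ(ℓ_i−1) = 139−3 = 136; sign = (−1)^136 = +1.
Check: (54/139) = +1 by Zolotarev.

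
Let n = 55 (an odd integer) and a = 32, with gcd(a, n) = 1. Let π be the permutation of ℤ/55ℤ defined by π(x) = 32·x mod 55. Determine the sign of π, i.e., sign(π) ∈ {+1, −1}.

+1

Trace 32: π^k(32) = [32, 34, 43, 1] for k=0..3.
Cycle lengths of π_32 on ℤ/55ℤ: [4, 4, 4, 4, 4, 4, 4, 4, 4, 4, 4, 2, 2, 2, 2, 2, 1]; 17 cycles in total.
Σ(ℓ_i−1) = 55−17 = 38; sign = (−1)^38 = +1.
(32|55)_J = +1 (Zolotarev's lemma cross-check).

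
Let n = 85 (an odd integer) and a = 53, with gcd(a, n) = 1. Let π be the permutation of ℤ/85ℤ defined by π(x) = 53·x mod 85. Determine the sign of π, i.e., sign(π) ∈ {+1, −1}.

-1

Orbit of 53 under x↦53x: [53, 4, 42, 16, 83, 64, 77]… (length divides ord_85(53)).
12 cycles of lengths [8, 8, 8, 8, 8, 8, 8, 8, 8, 8, 4, 1].
n − c = 85 − 12 = 73; sign = (−1)^73 = -1.
The Jacobi symbol (53|85) = -1 (Zolotarev) agrees.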